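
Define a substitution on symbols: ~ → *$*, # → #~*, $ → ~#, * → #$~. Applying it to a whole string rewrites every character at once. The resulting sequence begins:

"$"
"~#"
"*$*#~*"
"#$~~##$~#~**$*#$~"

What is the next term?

#~*~#*$**$*#~*#~*~#*$*#~**$*#$~#$~~##$~#~*~#*$*

Applying the rule to each of the 17 symbols of #$~~##$~#~**$*#$~ gives the pieces #~* ~# *$* *$* #~* #~* ~# *$* #~* *$* #$~ #$~ ~# #$~ #~* ~# *$*, which concatenate to the answer.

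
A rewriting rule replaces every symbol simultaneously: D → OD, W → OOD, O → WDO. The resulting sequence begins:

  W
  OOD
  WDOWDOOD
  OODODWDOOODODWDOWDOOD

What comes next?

Replace each of the 21 characters of OODODWDOOODODWDOWDOOD in place — WDO WDO OD WDO OD OOD OD WDO WDO WDO OD WDO OD OOD OD WDO OOD OD WDO WDO OD — and concatenate.

WDOWDOODWDOODOODODWDOWDOWDOODWDOODOODODWDOOODODWDOWDOOD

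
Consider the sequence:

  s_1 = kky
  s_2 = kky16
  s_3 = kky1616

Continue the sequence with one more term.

kky161616

Each term is the previous one with 16 appended.
So the next term is kky1616·16.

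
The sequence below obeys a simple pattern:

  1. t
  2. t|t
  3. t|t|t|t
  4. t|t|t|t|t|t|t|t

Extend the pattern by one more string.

Every step duplicates the string with '|' between the halves.
Doubling t|t|t|t|t|t|t|t with '|' between the halves:

t|t|t|t|t|t|t|t|t|t|t|t|t|t|t|t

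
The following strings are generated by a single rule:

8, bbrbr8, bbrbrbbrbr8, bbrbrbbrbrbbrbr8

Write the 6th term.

Each term is the previous one with bbrbr prepended.
From bbrbrbbrbrbbrbr8, 2 further steps: bbrbrbbrbrbbrbr8 → bbrbrbbrbrbbrbrbbrbr8 → (answer).

bbrbrbbrbrbbrbrbbrbrbbrbr8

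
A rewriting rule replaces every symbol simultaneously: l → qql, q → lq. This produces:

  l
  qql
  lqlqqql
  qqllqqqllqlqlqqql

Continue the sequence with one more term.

lqlqqqlqqllqlqlqqqlqqllqqqllqqqllqlqlqqql

Replace each of the 17 characters of qqllqqqllqlqlqqql in place — lq lq qql qql lq lq lq qql qql lq qql lq qql lq lq lq qql — and concatenate.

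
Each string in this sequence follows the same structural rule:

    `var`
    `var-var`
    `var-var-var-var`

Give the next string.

var-var-var-var-var-var-var-var

Every step duplicates the string with '-' between the halves.
One more doubling of var-var-var-var gives the answer.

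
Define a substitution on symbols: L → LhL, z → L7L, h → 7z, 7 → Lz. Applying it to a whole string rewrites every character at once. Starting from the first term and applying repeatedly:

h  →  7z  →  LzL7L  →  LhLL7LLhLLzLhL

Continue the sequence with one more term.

LhL7zLhLLhLLzLhLLhL7zLhLLhLL7LLhL7zLhL

Applying the rule to each of the 14 symbols of LhLL7LLhLLzLhL gives the pieces LhL 7z LhL LhL Lz LhL LhL 7z LhL LhL L7L LhL 7z LhL, which concatenate to the answer.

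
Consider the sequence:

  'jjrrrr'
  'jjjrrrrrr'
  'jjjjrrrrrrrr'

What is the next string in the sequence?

Each string has the form j^{n} r^{2n}, where the shown terms are n = 2, 3, 4.
At n = 5 the blocks have lengths 5, 10.

jjjjjrrrrrrrrrr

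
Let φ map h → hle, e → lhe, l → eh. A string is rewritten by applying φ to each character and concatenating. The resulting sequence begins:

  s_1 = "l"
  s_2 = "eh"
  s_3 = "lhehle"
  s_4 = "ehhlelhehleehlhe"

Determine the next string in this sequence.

lhehlehleehlheehhlelhehleehlhelhehleehhlelhe

Replace each of the 16 characters of ehhlelhehleehlhe in place — lhe hle hle eh lhe eh hle lhe hle eh lhe lhe hle eh hle lhe — and concatenate.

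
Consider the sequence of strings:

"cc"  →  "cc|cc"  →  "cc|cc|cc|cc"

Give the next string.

Each string is two copies of the previous one joined by '|'.
So the next term is two copies of cc|cc|cc|cc with '|' between the halves.

cc|cc|cc|cc|cc|cc|cc|cc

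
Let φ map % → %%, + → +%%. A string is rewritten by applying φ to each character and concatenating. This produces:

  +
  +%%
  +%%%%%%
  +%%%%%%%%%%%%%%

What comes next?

Applying the rule to each of the 15 symbols of +%%%%%%%%%%%%%% gives the pieces +%% %% %% %% %% %% %% %% %% %% %% %% %% %% %%, which concatenate to the answer.

+%%%%%%%%%%%%%%%%%%%%%%%%%%%%%%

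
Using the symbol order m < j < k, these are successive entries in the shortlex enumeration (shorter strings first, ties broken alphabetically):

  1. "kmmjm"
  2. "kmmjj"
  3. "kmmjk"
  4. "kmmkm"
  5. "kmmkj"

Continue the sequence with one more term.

kmmkk

The successor of kmmkj increments the rightmost position that isn't already k and resets every position after it to m.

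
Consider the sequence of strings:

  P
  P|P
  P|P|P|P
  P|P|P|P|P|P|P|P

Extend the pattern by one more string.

Every step duplicates the string with '|' between the halves.
Doubling P|P|P|P|P|P|P|P with '|' between the halves:

P|P|P|P|P|P|P|P|P|P|P|P|P|P|P|P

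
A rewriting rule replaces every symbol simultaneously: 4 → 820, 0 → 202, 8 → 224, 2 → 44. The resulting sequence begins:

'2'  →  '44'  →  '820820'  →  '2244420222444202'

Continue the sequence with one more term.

φ(2244420222444202) expands symbol-by-symbol to 44 44 820 820 820 44 202 44 44 44 820 820 820 44 202 44; joining the 16 pieces gives the next term.

4444820820820442024444448208208204420244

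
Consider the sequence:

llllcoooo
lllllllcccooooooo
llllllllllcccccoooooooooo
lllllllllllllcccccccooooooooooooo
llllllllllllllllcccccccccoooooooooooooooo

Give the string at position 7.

llllllllllllllllllllllcccccccccccccoooooooooooooooooooooo

The n-th term is 3n+1 l's then 2n-1 c's then 3n+1 o's (n = 1, 2, …).
At n = 7 the blocks have lengths 22, 13, 22.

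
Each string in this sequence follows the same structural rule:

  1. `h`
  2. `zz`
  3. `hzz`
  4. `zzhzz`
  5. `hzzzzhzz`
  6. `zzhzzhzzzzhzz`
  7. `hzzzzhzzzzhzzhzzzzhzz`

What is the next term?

zzhzzhzzzzhzzhzzzzhzzzzhzzhzzzzhzz

From term 3 onward, concatenate the second-to-last term with the last: h·zz = hzz, zz·hzz = zzhzz, …
So term 8 is zzhzzhzzzzhzz·hzzzzhzzzzhzzhzzzzhzz.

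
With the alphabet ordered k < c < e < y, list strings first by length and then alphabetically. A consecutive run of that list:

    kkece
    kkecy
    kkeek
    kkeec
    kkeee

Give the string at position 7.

Stepping forward 2 times from kkeee: kkeee → kkeey, then the target.

kkeyk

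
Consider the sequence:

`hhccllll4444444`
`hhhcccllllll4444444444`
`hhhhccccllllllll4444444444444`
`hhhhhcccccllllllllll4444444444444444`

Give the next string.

Each string has the form h^{n} c^{n} l^{2n} 4^{3n+1}, where the shown terms are n = 2, 3, 4, 5.
At n = 6 the blocks have lengths 6, 6, 12, 19.

hhhhhhccccccllllllllllll4444444444444444444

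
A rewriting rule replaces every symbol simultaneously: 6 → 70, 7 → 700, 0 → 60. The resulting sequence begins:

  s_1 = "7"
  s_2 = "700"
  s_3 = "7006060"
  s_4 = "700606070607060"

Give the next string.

Rewriting the 15 symbols of 700606070607060 one by one yields 700 60 60 70 60 70 60 700 60 70 60 700 60 70 60; concatenated:

700606070607060700607060700607060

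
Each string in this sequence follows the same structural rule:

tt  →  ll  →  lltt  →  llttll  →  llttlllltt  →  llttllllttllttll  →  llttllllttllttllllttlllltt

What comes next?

llttllllttllttllllttllllttllttllllttllttll

From term 3 onward, concatenate the last term with the second-to-last: ll·tt = lltt, lltt·ll = llttll, …
The next term joins llttllllttllttllllttlllltt and llttllllttllttll.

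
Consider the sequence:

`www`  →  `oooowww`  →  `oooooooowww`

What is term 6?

Every step adds oooo at the front: s(k+1) = oooo·s(k).
From oooooooowww, 3 further steps: oooooooowww → oooooooooooowww → oooooooooooooooowww → (answer).

oooooooooooooooooooowww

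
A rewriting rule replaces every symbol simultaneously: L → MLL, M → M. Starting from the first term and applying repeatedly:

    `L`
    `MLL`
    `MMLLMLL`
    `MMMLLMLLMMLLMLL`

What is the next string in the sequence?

MMMMLLMLLMMLLMLLMMMLLMLLMMLLMLL

Replace each of the 15 characters of MMMLLMLLMMLLMLL in place — M M M MLL MLL M MLL MLL M M MLL MLL M MLL MLL — and concatenate.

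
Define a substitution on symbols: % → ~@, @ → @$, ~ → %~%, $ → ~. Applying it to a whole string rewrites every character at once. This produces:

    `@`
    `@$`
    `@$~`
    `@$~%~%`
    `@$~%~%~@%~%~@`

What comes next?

@$~%~%~@%~%~@%~%@$~@%~%~@%~%@$

Replace each of the 13 characters of @$~%~%~@%~%~@ in place — @$ ~ %~% ~@ %~% ~@ %~% @$ ~@ %~% ~@ %~% @$ — and concatenate.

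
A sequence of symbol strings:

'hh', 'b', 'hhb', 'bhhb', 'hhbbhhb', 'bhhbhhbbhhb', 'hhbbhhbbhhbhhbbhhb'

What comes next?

Each term (from the third on) is the two preceding terms concatenated in order: term 3 = hh·b = hhb.
The next term joins bhhbhhbbhhb and hhbbhhbbhhbhhbbhhb.

bhhbhhbbhhbhhbbhhbbhhbhhbbhhb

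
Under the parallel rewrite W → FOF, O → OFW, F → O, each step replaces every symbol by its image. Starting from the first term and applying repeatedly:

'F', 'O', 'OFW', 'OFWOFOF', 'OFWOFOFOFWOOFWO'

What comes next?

OFWOFOFOFWOOFWOOFWOFOFOFWOFWOFOFOFW

Replace each of the 15 characters of OFWOFOFOFWOOFWO in place — OFW O FOF OFW O OFW O OFW O FOF OFW OFW O FOF OFW — and concatenate.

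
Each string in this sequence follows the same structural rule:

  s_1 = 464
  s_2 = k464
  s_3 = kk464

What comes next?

The strings grow by a fixed prefix k each time.
Applying this once more to kk464:

kkk464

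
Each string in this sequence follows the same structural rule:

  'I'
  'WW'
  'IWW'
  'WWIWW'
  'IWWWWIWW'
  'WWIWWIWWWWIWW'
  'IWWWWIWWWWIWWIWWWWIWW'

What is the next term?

WWIWWIWWWWIWWIWWWWIWWWWIWWIWWWWIWW

This is a Fibonacci-style word recurrence s(k) = s(k−2)·s(k−1): e.g. I·WW = IWW.
So term 8 is WWIWWIWWWWIWW·IWWWWIWWWWIWWIWWWWIWW.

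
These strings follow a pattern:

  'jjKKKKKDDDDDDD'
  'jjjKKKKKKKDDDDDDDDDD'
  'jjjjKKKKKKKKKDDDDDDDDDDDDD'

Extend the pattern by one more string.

Each string has the form j^{n} K^{2n+1} D^{3n+1}, where the shown terms are n = 2, 3, 4.
At n = 5 the blocks have lengths 5, 11, 16.

jjjjjKKKKKKKKKKKDDDDDDDDDDDDDDDD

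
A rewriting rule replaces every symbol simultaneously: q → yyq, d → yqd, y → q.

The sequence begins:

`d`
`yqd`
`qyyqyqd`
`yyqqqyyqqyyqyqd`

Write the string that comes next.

φ(yyqqqyyqqyyqyqd) expands symbol-by-symbol to q q yyq yyq yyq q q yyq yyq q q yyq q yyq yqd; joining the 15 pieces gives the next term.

qqyyqyyqyyqqqyyqyyqqqyyqqyyqyqd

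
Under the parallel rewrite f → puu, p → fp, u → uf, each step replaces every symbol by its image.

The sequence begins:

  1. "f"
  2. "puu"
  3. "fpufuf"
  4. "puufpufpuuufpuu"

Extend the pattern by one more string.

fpufufpuufpufpuufpufufufpuufpufuf

φ(puufpufpuuufpuu) expands symbol-by-symbol to fp uf uf puu fp uf puu fp uf uf uf puu fp uf uf; joining the 15 pieces gives the next term.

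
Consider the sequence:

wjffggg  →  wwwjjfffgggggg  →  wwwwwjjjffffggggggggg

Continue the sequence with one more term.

Term n consists of 2n-1 w's, followed by n j's, followed by n+1 f's, followed by 3n g's (n = 1, 2, …).
Setting n = 4 gives 7, 4, 5, 12 characters in each block.

wwwwwwwjjjjfffffgggggggggggg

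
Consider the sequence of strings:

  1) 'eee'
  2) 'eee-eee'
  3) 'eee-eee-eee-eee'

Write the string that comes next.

eee-eee-eee-eee-eee-eee-eee-eee

s(k+1) = s(k)·-·s(k) — each term doubles the last with '-' between the halves.
One more doubling of eee-eee-eee-eee gives the answer.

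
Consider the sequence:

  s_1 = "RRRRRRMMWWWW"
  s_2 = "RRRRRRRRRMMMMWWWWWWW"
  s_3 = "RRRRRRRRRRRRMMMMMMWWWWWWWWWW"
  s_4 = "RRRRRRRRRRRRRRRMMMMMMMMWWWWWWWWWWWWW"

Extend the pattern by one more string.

Each string has the form R^{3n+3} M^{2n} W^{3n+1} (n = 1, 2, …).
Setting n = 5 gives 18, 10, 16 characters in each block.

RRRRRRRRRRRRRRRRRRMMMMMMMMMMWWWWWWWWWWWWWWWW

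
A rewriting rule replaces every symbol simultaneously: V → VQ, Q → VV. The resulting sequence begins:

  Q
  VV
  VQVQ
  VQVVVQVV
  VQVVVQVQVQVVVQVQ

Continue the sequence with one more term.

Replace each of the 16 characters of VQVVVQVQVQVVVQVQ in place — VQ VV VQ VQ VQ VV VQ VV VQ VV VQ VQ VQ VV VQ VV — and concatenate.

VQVVVQVQVQVVVQVVVQVVVQVQVQVVVQVV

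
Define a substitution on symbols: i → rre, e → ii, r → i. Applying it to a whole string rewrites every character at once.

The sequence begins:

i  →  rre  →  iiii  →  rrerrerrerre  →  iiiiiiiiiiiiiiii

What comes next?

rrerrerrerrerrerrerrerrerrerrerrerrerrerrerrerre

φ(iiiiiiiiiiiiiiii) expands symbol-by-symbol to rre rre rre rre rre rre rre rre rre rre rre rre rre rre rre rre; joining the 16 pieces gives the next term.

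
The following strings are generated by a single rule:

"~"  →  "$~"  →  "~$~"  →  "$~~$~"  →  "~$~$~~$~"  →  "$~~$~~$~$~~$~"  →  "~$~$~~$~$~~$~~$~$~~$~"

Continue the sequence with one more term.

$~~$~~$~$~~$~~$~$~~$~$~~$~~$~$~~$~

This is a Fibonacci-style word recurrence s(k) = s(k−2)·s(k−1): e.g. ~·$~ = ~$~.
So term 8 is $~~$~~$~$~~$~·~$~$~~$~$~~$~~$~$~~$~.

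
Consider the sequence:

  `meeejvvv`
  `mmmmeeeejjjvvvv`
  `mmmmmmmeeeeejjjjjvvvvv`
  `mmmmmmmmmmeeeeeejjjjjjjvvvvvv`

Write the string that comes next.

Each string has the form m^{3n-2} e^{n+2} j^{2n-1} v^{n+2} (n = 1, 2, …).
Setting n = 5 gives 13, 7, 9, 7 characters in each block.

mmmmmmmmmmmmmeeeeeeejjjjjjjjjvvvvvvv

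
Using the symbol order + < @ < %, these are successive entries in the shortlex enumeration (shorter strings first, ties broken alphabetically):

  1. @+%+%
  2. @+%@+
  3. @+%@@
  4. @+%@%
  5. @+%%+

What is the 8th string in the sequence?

@@+++

Advancing 3 positions from @+%%+ through @+%%+ → @+%%@ → @+%%% reaches term 8.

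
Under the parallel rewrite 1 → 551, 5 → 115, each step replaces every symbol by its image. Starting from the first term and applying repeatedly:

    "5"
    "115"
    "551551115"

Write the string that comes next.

115115551115115551551551115

Rewriting each symbol of 551551115: 5→115, 5→115, 1→551, 5→115, 5→115, 1→551, 1→551, 1→551, 5→115, which concatenates to 115 115 551 115 115 551 551 551 115.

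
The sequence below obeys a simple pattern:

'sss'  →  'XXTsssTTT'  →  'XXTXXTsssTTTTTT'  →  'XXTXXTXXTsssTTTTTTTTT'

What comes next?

XXTXXTXXTXXTsssTTTTTTTTTTTT

Every step adds XXT to the front and TTT to the end of the previous string.
One more step from XXTXXTXXTsssTTTTTTTTT gives the answer.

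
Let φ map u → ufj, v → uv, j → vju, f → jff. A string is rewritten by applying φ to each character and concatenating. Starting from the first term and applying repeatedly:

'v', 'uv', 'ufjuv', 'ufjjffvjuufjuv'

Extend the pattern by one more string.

Rewriting the 14 symbols of ufjjffvjuufjuv one by one yields ufj jff vju vju jff jff uv vju ufj ufj jff vju ufj uv; concatenated:

ufjjffvjuvjujffjffuvvjuufjufjjffvjuufjuv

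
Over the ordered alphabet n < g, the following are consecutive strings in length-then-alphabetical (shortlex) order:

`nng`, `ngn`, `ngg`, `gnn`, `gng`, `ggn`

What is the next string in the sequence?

ggg

Treat ggn as a base-2 numeral over the given alphabet and add one, carrying through any trailing g's.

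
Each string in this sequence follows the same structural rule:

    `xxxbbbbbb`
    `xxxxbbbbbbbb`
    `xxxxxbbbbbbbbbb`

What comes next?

xxxxxxbbbbbbbbbbbb

Term n consists of n x's, followed by 2n b's, where the shown terms are n = 3, 4, 5.
For the next term, n = 6, so the run lengths are 6, 12.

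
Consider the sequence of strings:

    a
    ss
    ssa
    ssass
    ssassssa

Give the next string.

Each term (from the third on) is the previous term followed by the one before it: term 3 = ss·a = ssa.
The next term joins ssassssa and ssass.

ssassssassass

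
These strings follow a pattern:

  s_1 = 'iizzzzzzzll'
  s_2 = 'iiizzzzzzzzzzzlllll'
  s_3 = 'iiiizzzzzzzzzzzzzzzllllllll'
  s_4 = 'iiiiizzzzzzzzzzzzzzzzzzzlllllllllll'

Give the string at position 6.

The n-th term is n+1 i's then 4n+3 z's then 3n-1 l's (n = 1, 2, …).
At n = 6 the blocks have lengths 7, 27, 17.

iiiiiiizzzzzzzzzzzzzzzzzzzzzzzzzzzlllllllllllllllll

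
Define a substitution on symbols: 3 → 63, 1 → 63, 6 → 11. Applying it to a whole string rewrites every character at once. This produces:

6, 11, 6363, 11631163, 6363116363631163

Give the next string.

Rewriting the 16 symbols of 6363116363631163 one by one yields 11 63 11 63 63 63 11 63 11 63 11 63 63 63 11 63; concatenated:

11631163636311631163116363631163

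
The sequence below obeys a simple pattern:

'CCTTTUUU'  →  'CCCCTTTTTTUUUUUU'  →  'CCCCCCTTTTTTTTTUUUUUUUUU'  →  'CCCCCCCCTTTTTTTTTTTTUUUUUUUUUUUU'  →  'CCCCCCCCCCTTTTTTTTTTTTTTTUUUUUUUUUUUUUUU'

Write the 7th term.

Each string has the form C^{2n} T^{3n} U^{3n} (n = 1, 2, …).
At n = 7 the blocks have lengths 14, 21, 21.

CCCCCCCCCCCCCCTTTTTTTTTTTTTTTTTTTTTUUUUUUUUUUUUUUUUUUUUU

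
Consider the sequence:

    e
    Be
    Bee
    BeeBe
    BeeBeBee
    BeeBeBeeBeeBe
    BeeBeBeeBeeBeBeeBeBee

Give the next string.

BeeBeBeeBeeBeBeeBeBeeBeeBeBeeBeeBe

This is a Fibonacci-style word recurrence s(k) = s(k−1)·s(k−2): e.g. Be·e = Bee.
The next term joins BeeBeBeeBeeBeBeeBeBee and BeeBeBeeBeeBe.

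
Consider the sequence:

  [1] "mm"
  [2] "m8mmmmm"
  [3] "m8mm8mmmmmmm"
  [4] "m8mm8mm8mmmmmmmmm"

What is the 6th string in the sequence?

m8mm8mm8mm8mm8mmmmmmmmmmmmm

Each term wraps the previous one in m8m on the left and mm on the right.
From m8mm8mm8mmmmmmmmm, 2 further steps: m8mm8mm8mmmmmmmmm → m8mm8mm8mm8mmmmmmmmmmm → (answer).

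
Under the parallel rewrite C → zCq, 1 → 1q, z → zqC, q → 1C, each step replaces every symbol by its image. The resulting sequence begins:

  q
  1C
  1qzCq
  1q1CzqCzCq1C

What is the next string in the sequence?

1q1C1qzCqzqC1CzCqzqCzCq1C1qzCq

Apply φ to 1q1CzqCzCq1C symbol by symbol: 1→1q, q→1C, 1→1q, C→zCq, z→zqC, q→1C, C→zCq, z→zqC, C→zCq, q→1C, 1→1q, C→zCq; joined: 1q 1C 1q zCq zqC 1C zCq zqC zCq 1C 1q zCq.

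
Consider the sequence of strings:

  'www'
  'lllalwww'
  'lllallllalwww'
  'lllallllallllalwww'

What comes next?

Each term is the previous one with lllal prepended.
Applying this once more to lllallllallllalwww:

lllallllallllallllalwww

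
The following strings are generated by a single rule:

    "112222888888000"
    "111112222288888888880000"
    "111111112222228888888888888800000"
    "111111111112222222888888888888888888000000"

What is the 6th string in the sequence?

Reading off run lengths: 1 runs 2, 5, 8, 11; 2 runs 4, 5, 6, 7; 8 runs 6, 10, 14, 18; 0 runs 3, 4, 5, 6 — each is linear in n (n = 1, 2, …).
Setting n = 6 gives 17, 9, 26, 8 characters in each block.

111111111111111112222222228888888888888888888888888800000000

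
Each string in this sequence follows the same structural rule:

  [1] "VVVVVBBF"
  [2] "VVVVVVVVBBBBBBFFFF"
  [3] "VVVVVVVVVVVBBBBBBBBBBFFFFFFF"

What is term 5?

VVVVVVVVVVVVVVVVVBBBBBBBBBBBBBBBBBBFFFFFFFFFFFFF

Each string has the form V^{3n+2} B^{4n-2} F^{3n-2} (n = 1, 2, …).
Setting n = 5 gives 17, 18, 13 characters in each block.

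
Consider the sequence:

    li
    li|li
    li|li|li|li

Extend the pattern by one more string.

Every step duplicates the string with '|' between the halves.
So the next term is two copies of li|li|li|li with '|' between the halves.

li|li|li|li|li|li|li|li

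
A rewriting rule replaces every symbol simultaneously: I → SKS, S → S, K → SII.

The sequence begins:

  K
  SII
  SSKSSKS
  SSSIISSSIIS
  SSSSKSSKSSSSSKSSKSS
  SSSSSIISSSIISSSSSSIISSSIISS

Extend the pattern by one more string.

Applying the rule to each of the 27 symbols of SSSSSIISSSIISSSSSSIISSSIISS gives the pieces S S S S S SKS SKS S S S SKS SKS S S S S S S SKS SKS S S S SKS SKS S S, which concatenate to the answer.

SSSSSSKSSKSSSSSKSSKSSSSSSSSKSSKSSSSSKSSKSSS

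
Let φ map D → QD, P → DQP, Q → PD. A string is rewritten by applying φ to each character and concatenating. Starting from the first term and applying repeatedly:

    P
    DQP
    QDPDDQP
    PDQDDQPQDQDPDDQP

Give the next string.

Replace each of the 16 characters of PDQDDQPQDQDPDDQP in place — DQP QD PD QD QD PD DQP PD QD PD QD DQP QD QD PD DQP — and concatenate.

DQPQDPDQDQDPDDQPPDQDPDQDDQPQDQDPDDQP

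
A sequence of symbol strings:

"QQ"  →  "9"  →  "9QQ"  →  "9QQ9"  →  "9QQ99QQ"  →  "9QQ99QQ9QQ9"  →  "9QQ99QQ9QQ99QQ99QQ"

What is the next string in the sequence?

9QQ99QQ9QQ99QQ99QQ9QQ99QQ9QQ9

This is a Fibonacci-style word recurrence s(k) = s(k−1)·s(k−2): e.g. 9·QQ = 9QQ.
So term 8 is 9QQ99QQ9QQ99QQ99QQ·9QQ99QQ9QQ9.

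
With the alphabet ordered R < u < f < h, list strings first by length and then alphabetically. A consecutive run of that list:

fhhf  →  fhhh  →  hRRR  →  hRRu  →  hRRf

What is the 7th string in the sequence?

Stepping forward 2 times from hRRf: hRRf → hRRh, then the target.

hRuR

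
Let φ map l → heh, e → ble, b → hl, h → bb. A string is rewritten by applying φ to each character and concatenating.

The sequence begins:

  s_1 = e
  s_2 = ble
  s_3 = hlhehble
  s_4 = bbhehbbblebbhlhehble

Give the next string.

Applying the rule to each of the 20 symbols of bbhehbbblebbhlhehble gives the pieces hl hl bb ble bb hl hl hl heh ble hl hl bb heh bb ble bb hl heh ble, which concatenate to the answer.

hlhlbbblebbhlhlhlhehblehlhlbbhehbbblebbhlhehble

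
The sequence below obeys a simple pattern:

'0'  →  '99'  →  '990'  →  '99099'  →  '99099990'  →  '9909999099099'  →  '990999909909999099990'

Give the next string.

9909999099099990999909909999099099

Each term (from the third on) is the previous term followed by the one before it: term 3 = 99·0 = 990.
Continuing: 990999909909999099990 · 9909999099099 gives term 8.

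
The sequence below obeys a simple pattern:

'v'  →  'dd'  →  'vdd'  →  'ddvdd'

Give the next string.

vddddvdd

This is a Fibonacci-style word recurrence s(k) = s(k−2)·s(k−1): e.g. v·dd = vdd.
The next term joins vdd and ddvdd.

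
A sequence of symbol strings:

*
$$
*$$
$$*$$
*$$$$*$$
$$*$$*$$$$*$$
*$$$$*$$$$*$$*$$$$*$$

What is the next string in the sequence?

Each term (from the third on) is the two preceding terms concatenated in order: term 3 = *·$$ = *$$.
The next term joins $$*$$*$$$$*$$ and *$$$$*$$$$*$$*$$$$*$$.

$$*$$*$$$$*$$*$$$$*$$$$*$$*$$$$*$$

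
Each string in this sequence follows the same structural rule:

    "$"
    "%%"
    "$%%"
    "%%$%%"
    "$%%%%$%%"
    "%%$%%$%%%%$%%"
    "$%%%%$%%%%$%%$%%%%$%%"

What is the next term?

From term 3 onward, concatenate the second-to-last term with the last: $·%% = $%%, %%·$%% = %%$%%, …
The next term joins %%$%%$%%%%$%% and $%%%%$%%%%$%%$%%%%$%%.

%%$%%$%%%%$%%$%%%%$%%%%$%%$%%%%$%%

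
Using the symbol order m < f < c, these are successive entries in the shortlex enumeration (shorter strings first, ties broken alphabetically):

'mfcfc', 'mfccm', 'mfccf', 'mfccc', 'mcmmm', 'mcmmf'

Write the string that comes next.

Treat mcmmf as a base-3 numeral over the given alphabet and add one, carrying through any trailing c's.

mcmmc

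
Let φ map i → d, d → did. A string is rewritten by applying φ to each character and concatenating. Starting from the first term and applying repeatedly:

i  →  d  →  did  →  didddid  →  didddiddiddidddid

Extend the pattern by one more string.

didddiddiddidddiddidddiddidddiddiddidddid

Applying the rule to each of the 17 symbols of didddiddiddidddid gives the pieces did d did did did d did did d did did d did did did d did, which concatenate to the answer.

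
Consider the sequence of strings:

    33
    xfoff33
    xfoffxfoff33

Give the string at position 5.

xfoffxfoffxfoffxfoff33

The strings grow by a fixed prefix xfoff each time.
From xfoffxfoff33, 2 further steps: xfoffxfoff33 → xfoffxfoffxfoff33 → (answer).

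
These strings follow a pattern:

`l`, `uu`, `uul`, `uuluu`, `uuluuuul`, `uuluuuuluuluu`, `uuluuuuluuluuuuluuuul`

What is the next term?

This is a Fibonacci-style word recurrence s(k) = s(k−1)·s(k−2): e.g. uu·l = uul.
So term 8 is uuluuuuluuluuuuluuuul·uuluuuuluuluu.

uuluuuuluuluuuuluuuuluuluuuuluuluu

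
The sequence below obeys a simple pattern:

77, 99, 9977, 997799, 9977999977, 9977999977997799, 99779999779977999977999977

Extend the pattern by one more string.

997799997799779999779999779977999977997799

From term 3 onward, concatenate the last term with the second-to-last: 99·77 = 9977, 9977·99 = 997799, …
So term 8 is 99779999779977999977999977·9977999977997799.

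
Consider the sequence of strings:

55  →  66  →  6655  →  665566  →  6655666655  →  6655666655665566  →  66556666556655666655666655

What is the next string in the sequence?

665566665566556666556666556655666655665566

From term 3 onward, concatenate the last term with the second-to-last: 66·55 = 6655, 6655·66 = 665566, …
So term 8 is 66556666556655666655666655·6655666655665566.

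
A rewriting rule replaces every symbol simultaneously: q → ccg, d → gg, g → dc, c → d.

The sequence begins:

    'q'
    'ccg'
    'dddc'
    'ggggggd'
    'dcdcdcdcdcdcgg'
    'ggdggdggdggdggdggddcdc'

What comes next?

φ(ggdggdggdggdggdggddcdc) expands symbol-by-symbol to dc dc gg dc dc gg dc dc gg dc dc gg dc dc gg dc dc gg gg d gg d; joining the 22 pieces gives the next term.

dcdcggdcdcggdcdcggdcdcggdcdcggdcdcggggdggd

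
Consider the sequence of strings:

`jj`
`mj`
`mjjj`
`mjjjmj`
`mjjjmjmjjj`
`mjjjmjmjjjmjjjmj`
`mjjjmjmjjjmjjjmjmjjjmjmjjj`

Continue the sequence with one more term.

Each term (from the third on) is the previous term followed by the one before it: term 3 = mj·jj = mjjj.
Continuing: mjjjmjmjjjmjjjmjmjjjmjmjjj · mjjjmjmjjjmjjjmj gives term 8.

mjjjmjmjjjmjjjmjmjjjmjmjjjmjjjmjmjjjmjjjmj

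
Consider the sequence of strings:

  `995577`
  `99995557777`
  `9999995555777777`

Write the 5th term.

99999999995555557777777777

Reading off run lengths: 9 runs 2, 4, 6; 5 runs 2, 3, 4; 7 runs 2, 4, 6 — each is linear in n (n = 1, 2, …).
At n = 5 the blocks have lengths 10, 6, 10.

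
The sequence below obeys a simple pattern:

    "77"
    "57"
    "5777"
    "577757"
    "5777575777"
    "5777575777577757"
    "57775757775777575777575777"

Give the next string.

This is a Fibonacci-style word recurrence s(k) = s(k−1)·s(k−2): e.g. 57·77 = 5777.
Continuing: 57775757775777575777575777 · 5777575777577757 gives term 8.

577757577757775757775757775777575777577757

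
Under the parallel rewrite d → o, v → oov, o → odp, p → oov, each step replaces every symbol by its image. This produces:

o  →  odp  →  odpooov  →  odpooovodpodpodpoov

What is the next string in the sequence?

Rewriting the 19 symbols of odpooovodpodpodpoov one by one yields odp o oov odp odp odp oov odp o oov odp o oov odp o oov odp odp oov; concatenated:

odpooovodpodpodpoovodpooovodpooovodpooovodpodpoov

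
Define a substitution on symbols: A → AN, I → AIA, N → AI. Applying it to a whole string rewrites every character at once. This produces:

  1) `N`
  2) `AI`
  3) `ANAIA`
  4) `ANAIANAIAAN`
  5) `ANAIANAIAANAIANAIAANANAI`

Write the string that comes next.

ANAIANAIAANAIANAIAANANAIANAIAANAIANAIAANANAIANAIANAIA

Replace each of the 24 characters of ANAIANAIAANAIANAIAANANAI in place — AN AI AN AIA AN AI AN AIA AN AN AI AN AIA AN AI AN AIA AN AN AI AN AI AN AIA — and concatenate.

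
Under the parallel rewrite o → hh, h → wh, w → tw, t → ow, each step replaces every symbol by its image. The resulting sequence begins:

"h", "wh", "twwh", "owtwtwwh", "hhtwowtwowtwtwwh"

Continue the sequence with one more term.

whwhowtwhhtwowtwhhtwowtwowtwtwwh

Applying the rule to each of the 16 symbols of hhtwowtwowtwtwwh gives the pieces wh wh ow tw hh tw ow tw hh tw ow tw ow tw tw wh, which concatenate to the answer.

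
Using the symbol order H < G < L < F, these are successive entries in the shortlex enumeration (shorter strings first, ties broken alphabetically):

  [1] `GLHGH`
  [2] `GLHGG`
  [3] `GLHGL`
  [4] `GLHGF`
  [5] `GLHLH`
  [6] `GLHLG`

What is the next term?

GLHLL

Treat GLHLG as a base-4 numeral over the given alphabet and add one, carrying through any trailing F's.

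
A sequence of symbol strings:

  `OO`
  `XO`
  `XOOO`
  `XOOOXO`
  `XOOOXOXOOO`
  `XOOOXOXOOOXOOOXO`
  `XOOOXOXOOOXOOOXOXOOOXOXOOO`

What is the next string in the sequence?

Each term (from the third on) is the previous term followed by the one before it: term 3 = XO·OO = XOOO.
The next term joins XOOOXOXOOOXOOOXOXOOOXOXOOO and XOOOXOXOOOXOOOXO.

XOOOXOXOOOXOOOXOXOOOXOXOOOXOOOXOXOOOXOOOXO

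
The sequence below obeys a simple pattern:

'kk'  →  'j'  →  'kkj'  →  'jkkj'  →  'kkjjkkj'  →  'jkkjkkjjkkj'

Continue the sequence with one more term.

kkjjkkjjkkjkkjjkkj

From term 3 onward, concatenate the second-to-last term with the last: kk·j = kkj, j·kkj = jkkj, …
The next term joins kkjjkkj and jkkjkkjjkkj.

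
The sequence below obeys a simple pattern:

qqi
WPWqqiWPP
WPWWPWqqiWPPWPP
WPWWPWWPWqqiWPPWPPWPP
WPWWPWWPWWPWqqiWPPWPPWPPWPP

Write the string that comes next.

Every step adds WPW to the front and WPP to the end of the previous string.
Applying this once more to WPWWPWWPWWPWqqiWPPWPPWPPWPP:

WPWWPWWPWWPWWPWqqiWPPWPPWPPWPPWPP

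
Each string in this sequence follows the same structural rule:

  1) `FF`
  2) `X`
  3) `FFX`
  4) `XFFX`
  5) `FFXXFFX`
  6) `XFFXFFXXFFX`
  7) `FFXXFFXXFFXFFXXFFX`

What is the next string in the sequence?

This is a Fibonacci-style word recurrence s(k) = s(k−2)·s(k−1): e.g. FF·X = FFX.
Continuing: XFFXFFXXFFX · FFXXFFXXFFXFFXXFFX gives term 8.

XFFXFFXXFFXFFXXFFXXFFXFFXXFFX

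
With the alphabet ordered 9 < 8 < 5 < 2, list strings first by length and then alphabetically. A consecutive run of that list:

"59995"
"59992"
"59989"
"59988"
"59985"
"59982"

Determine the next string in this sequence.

Find the rightmost character of 59982 below 2, bump it to the next letter, and reset everything to its right to 9.

59959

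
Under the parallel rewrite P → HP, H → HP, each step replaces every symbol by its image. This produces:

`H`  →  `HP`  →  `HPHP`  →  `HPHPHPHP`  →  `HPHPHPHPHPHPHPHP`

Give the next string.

Applying the rule to each of the 16 symbols of HPHPHPHPHPHPHPHP gives the pieces HP HP HP HP HP HP HP HP HP HP HP HP HP HP HP HP, which concatenate to the answer.

HPHPHPHPHPHPHPHPHPHPHPHPHPHPHPHP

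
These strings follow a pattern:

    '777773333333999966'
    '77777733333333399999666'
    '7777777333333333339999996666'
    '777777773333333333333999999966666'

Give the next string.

77777777733333333333333399999999666666

The n-th term is n+2 7's then 2n+1 3's then n+1 9's then n-1 6's, where the shown terms are n = 3, 4, 5, 6.
Setting n = 7 gives 9, 15, 8, 6 characters in each block.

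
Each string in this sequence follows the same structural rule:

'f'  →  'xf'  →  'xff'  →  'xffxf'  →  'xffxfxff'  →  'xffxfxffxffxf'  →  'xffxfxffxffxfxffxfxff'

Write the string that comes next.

xffxfxffxffxfxffxfxffxffxfxffxffxf

Each term (from the third on) is the previous term followed by the one before it: term 3 = xf·f = xff.
The next term joins xffxfxffxffxfxffxfxff and xffxfxffxffxf.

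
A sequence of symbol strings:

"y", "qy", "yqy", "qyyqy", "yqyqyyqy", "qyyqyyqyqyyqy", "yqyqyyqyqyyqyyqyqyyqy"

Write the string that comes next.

qyyqyyqyqyyqyyqyqyyqyqyyqyyqyqyyqy

Each term (from the third on) is the two preceding terms concatenated in order: term 3 = y·qy = yqy.
Continuing: qyyqyyqyqyyqy · yqyqyyqyqyyqyyqyqyyqy gives term 8.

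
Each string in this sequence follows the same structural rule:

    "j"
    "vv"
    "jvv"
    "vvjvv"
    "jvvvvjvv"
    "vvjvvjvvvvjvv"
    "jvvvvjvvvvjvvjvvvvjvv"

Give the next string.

vvjvvjvvvvjvvjvvvvjvvvvjvvjvvvvjvv

From term 3 onward, concatenate the second-to-last term with the last: j·vv = jvv, vv·jvv = vvjvv, …
The next term joins vvjvvjvvvvjvv and jvvvvjvvvvjvvjvvvvjvv.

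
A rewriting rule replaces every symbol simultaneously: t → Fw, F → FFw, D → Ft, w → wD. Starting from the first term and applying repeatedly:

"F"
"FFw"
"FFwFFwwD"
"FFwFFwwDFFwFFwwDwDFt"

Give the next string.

FFwFFwwDFFwFFwwDwDFtFFwFFwwDFFwFFwwDwDFtwDFtFFwFw

Applying the rule to each of the 20 symbols of FFwFFwwDFFwFFwwDwDFt gives the pieces FFw FFw wD FFw FFw wD wD Ft FFw FFw wD FFw FFw wD wD Ft wD Ft FFw Fw, which concatenate to the answer.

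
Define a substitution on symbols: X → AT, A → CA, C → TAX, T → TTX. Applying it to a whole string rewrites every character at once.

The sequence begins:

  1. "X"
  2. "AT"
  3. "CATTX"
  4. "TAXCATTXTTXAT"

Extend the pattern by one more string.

TTXCAATTAXCATTXTTXATTTXTTXATCATTX

φ(TAXCATTXTTXAT) expands symbol-by-symbol to TTX CA AT TAX CA TTX TTX AT TTX TTX AT CA TTX; joining the 13 pieces gives the next term.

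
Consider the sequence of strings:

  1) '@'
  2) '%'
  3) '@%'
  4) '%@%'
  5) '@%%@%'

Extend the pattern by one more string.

Each term (from the third on) is the two preceding terms concatenated in order: term 3 = @·% = @%.
The next term joins %@% and @%%@%.

%@%@%%@%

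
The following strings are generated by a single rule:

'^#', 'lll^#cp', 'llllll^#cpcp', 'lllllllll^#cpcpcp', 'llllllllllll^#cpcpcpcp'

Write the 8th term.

Each term wraps the previous one in lll on the left and cp on the right.
From llllllllllll^#cpcpcpcp, 3 further steps: llllllllllll^#cpcpcpcp → lllllllllllllll^#cpcpcpcpcp → llllllllllllllllll^#cpcpcpcpcpcp → (answer).

lllllllllllllllllllll^#cpcpcpcpcpcpcp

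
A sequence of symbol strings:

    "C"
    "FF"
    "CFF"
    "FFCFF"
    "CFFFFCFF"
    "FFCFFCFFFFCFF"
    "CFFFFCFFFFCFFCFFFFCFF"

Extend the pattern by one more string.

From term 3 onward, concatenate the second-to-last term with the last: C·FF = CFF, FF·CFF = FFCFF, …
The next term joins FFCFFCFFFFCFF and CFFFFCFFFFCFFCFFFFCFF.

FFCFFCFFFFCFFCFFFFCFFFFCFFCFFFFCFF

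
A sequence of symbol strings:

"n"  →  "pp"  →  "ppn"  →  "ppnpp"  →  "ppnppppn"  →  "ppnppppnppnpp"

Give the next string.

This is a Fibonacci-style word recurrence s(k) = s(k−1)·s(k−2): e.g. pp·n = ppn.
The next term joins ppnppppnppnpp and ppnppppn.

ppnppppnppnppppnppppn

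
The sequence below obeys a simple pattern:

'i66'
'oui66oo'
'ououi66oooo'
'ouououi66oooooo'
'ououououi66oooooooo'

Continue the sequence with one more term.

Each term wraps the previous one in ou on the left and oo on the right.
So the next term is ou·ououououi66oooooooo·oo.

ouououououi66oooooooooo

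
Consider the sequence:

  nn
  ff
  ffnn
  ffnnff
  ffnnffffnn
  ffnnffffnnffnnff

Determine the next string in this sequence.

ffnnffffnnffnnffffnnffffnn

This is a Fibonacci-style word recurrence s(k) = s(k−1)·s(k−2): e.g. ff·nn = ffnn.
Continuing: ffnnffffnnffnnff · ffnnffffnn gives term 7.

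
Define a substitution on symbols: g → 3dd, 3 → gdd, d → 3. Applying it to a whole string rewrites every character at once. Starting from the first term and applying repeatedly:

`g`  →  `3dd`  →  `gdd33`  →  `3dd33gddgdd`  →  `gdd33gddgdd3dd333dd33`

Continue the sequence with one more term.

3dd33gddgdd3dd333dd33gdd33gddgddgdd33gddgdd

φ(gdd33gddgdd3dd333dd33) expands symbol-by-symbol to 3dd 3 3 gdd gdd 3dd 3 3 3dd 3 3 gdd 3 3 gdd gdd gdd 3 3 gdd gdd; joining the 21 pieces gives the next term.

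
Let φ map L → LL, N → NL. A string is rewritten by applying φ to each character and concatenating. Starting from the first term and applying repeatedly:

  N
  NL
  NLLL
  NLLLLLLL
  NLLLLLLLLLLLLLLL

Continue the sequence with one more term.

Replace each of the 16 characters of NLLLLLLLLLLLLLLL in place — NL LL LL LL LL LL LL LL LL LL LL LL LL LL LL LL — and concatenate.

NLLLLLLLLLLLLLLLLLLLLLLLLLLLLLLL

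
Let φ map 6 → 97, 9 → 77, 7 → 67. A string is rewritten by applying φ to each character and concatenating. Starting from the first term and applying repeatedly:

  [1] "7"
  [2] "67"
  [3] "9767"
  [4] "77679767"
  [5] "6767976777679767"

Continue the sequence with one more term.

97679767776797676767976777679767

Applying the rule to each of the 16 symbols of 6767976777679767 gives the pieces 97 67 97 67 77 67 97 67 67 67 97 67 77 67 97 67, which concatenate to the answer.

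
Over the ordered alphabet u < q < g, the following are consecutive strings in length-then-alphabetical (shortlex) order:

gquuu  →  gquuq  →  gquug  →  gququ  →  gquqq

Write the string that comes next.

Treat gquqq as a base-3 numeral over the given alphabet and add one, carrying through any trailing g's.

gquqg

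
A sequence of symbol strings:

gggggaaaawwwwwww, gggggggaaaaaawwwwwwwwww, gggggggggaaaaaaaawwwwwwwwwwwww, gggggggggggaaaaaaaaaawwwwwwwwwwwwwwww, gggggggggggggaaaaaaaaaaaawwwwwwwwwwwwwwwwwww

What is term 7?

gggggggggggggggggaaaaaaaaaaaaaaaawwwwwwwwwwwwwwwwwwwwwwwww

Reading off run lengths: g runs 5, 7, 9, 11, 13; a runs 4, 6, 8, 10, 12; w runs 7, 10, 13, 16, 19 — each is linear in n, where the shown terms are n = 2, 3, 4, 5, 6.
For term 7, n = 8, so the run lengths are 17, 16, 25.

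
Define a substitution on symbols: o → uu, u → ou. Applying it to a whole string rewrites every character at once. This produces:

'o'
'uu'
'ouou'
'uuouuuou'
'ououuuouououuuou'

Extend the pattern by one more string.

Applying the rule to each of the 16 symbols of ououuuouououuuou gives the pieces uu ou uu ou ou ou uu ou uu ou uu ou ou ou uu ou, which concatenate to the answer.

uuouuuouououuuouuuouuuouououuuou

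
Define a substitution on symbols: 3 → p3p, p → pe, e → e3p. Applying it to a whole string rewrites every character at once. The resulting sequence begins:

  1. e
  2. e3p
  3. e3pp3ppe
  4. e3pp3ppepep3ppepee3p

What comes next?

φ(e3pp3ppepep3ppepee3p) expands symbol-by-symbol to e3p p3p pe pe p3p pe pe e3p pe e3p pe p3p pe pe e3p pe e3p e3p p3p pe; joining the 20 pieces gives the next term.

e3pp3ppepep3ppepee3ppee3ppep3ppepee3ppee3pe3pp3ppe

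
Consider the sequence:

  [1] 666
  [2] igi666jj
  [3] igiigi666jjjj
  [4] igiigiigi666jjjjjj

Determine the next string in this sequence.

s(k+1) = igi·s(k)·jj, so each term gains igi as a prefix and jj as a suffix.
Applying this once more to igiigiigi666jjjjjj:

igiigiigiigi666jjjjjjjj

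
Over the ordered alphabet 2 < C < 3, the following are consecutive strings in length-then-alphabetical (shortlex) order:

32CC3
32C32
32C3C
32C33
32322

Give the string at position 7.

32323

Stepping forward 2 times from 32322: 32322 → 3232C, then the target.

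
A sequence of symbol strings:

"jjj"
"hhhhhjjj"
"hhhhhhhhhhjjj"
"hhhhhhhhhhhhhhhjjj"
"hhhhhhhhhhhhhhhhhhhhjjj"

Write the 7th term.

Every step adds hhhhh at the front: s(k+1) = hhhhh·s(k).
From hhhhhhhhhhhhhhhhhhhhjjj, 2 further steps: hhhhhhhhhhhhhhhhhhhhjjj → hhhhhhhhhhhhhhhhhhhhhhhhhjjj → (answer).

hhhhhhhhhhhhhhhhhhhhhhhhhhhhhhjjj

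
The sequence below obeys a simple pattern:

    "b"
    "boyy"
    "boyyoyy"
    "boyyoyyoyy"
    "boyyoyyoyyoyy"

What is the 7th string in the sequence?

boyyoyyoyyoyyoyyoyy

Each term is the previous one with oyy appended.
From boyyoyyoyyoyy, 2 further steps: boyyoyyoyyoyy → boyyoyyoyyoyyoyy → (answer).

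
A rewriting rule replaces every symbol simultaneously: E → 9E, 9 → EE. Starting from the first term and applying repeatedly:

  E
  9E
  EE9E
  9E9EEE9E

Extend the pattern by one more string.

Apply φ to 9E9EEE9E symbol by symbol: 9→EE, E→9E, 9→EE, E→9E, E→9E, E→9E, 9→EE, E→9E; joined: EE 9E EE 9E 9E 9E EE 9E.

EE9EEE9E9E9EEE9E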